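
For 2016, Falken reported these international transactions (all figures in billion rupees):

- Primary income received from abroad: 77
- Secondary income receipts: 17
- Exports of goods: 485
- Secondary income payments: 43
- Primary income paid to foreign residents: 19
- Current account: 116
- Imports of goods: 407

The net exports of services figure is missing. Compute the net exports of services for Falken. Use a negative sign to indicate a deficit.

Current account = goods balance + services balance + net primary income + net secondary income
Sum of the known components = 110
Net exports of services = CA - (known components) = 116 - 110 = 6

6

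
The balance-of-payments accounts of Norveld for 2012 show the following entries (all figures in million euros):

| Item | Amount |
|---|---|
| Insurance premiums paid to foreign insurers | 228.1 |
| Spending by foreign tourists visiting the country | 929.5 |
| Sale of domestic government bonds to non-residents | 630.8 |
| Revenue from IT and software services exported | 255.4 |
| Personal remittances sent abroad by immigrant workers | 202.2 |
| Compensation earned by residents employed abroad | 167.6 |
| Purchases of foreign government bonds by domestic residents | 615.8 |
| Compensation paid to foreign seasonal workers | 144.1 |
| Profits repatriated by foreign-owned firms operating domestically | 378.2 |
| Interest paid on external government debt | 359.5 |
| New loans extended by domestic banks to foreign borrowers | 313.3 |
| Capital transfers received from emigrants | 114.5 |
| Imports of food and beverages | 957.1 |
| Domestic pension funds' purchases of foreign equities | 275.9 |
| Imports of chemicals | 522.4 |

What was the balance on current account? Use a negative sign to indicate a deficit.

-1439.1

Goods: -522.4 - 957.1 = -1479.5
Services: 929.5 - 228.1 + 255.4 = 956.8
Primary income: -378.2 + 167.6 - 359.5 - 144.1 = -714.2
Secondary income: -202.2
Current account = (-1479.5) + 956.8 + (-714.2) + (-202.2) = -1439.1
(Excluded from the current account — financial account: sale of domestic government bonds to non-residents 630.8, purchases of foreign government bonds by domestic residents 615.8, new loans extended by domestic banks to foreign borrowers 313.3, domestic pension funds' purchases of foreign equities 275.9; capital account: capital transfers received from emigrants 114.5.)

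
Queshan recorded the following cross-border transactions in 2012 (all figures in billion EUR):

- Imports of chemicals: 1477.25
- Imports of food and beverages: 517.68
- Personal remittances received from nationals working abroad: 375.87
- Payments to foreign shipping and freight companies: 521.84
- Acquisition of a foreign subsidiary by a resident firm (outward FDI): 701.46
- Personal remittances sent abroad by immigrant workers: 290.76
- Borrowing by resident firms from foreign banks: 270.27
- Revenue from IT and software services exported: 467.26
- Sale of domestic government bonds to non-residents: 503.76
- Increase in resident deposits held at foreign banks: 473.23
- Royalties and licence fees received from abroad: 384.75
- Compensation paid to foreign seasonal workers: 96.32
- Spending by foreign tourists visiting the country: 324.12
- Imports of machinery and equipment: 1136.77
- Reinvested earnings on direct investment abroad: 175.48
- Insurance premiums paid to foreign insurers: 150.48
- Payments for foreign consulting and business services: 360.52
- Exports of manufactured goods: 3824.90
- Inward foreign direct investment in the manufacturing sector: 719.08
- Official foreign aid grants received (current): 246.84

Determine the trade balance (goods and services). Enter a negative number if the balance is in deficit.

836.49

Goods: 3824.90 - 1136.77 - 517.68 - 1477.25 = 693.20
Services: 467.26 + 324.12 - 521.84 - 150.48 + 384.75 - 360.52 = 143.29
Trade balance = 693.20 + 143.29 = 836.49
(Excluded from the trade balance — secondary income: personal remittances received from nationals working abroad 375.87, personal remittances sent abroad by immigrant workers 290.76, official foreign aid grants received (current) 246.84; financial account: acquisition of a foreign subsidiary by a resident firm (outward FDI) 701.46, borrowing by resident firms from foreign banks 270.27, sale of domestic government bonds to non-residents 503.76, increase in resident deposits held at foreign banks 473.23, inward foreign direct investment in the manufacturing sector 719.08; primary income: compensation paid to foreign seasonal workers 96.32, reinvested earnings on direct investment abroad 175.48.)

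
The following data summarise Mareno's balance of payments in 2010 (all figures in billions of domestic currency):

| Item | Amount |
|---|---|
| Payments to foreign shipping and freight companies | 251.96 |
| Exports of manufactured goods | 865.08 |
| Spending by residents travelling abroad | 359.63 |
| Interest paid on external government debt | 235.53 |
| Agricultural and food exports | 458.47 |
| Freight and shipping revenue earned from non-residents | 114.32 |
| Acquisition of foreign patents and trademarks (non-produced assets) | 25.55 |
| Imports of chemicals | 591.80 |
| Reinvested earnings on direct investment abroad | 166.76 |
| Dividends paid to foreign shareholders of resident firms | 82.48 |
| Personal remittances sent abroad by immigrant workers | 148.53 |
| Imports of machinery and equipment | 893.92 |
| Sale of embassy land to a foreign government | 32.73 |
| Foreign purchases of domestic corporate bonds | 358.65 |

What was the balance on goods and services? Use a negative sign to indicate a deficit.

Goods: -893.92 + 458.47 + 865.08 - 591.80 = -162.17
Services: 114.32 - 359.63 - 251.96 = -497.27
Trade balance = -162.17 + (-497.27) = -659.44
(Excluded from the trade balance — primary income: interest paid on external government debt 235.53, reinvested earnings on direct investment abroad 166.76, dividends paid to foreign shareholders of resident firms 82.48; capital account: acquisition of foreign patents and trademarks (non-produced assets) 25.55, sale of embassy land to a foreign government 32.73; secondary income: personal remittances sent abroad by immigrant workers 148.53; financial account: foreign purchases of domestic corporate bonds 358.65.)

-659.44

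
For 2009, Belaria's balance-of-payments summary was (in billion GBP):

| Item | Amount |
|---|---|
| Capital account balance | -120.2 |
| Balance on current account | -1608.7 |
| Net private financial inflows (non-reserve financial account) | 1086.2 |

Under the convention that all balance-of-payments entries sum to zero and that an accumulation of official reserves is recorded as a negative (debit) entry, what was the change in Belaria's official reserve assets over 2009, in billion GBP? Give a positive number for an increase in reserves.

-642.7

Official reserve transactions balance = -((-1608.7) + (-120.2) + 1086.2) = 642.7
An accumulation of reserves is recorded as a debit (negative entry), so the change in the stock of reserves is the negative of that balance.
Change in official reserves = -(642.7) = -642.7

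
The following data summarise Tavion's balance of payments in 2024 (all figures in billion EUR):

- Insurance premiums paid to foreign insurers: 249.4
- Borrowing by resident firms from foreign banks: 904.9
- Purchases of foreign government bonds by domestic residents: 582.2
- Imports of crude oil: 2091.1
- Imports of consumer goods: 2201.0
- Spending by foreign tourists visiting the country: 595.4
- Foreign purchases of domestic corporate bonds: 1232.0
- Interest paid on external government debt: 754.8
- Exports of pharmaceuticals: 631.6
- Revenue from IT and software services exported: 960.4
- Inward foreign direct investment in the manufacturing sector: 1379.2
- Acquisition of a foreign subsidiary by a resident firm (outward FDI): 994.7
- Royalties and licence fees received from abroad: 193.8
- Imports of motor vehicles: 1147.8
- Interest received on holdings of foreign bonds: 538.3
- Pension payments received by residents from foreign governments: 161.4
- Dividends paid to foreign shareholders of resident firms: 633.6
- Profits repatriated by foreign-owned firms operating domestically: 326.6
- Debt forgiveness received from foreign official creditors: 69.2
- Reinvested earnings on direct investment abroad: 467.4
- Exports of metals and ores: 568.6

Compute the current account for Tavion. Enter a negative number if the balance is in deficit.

-3287.4

Goods: -2091.1 + 568.6 - 1147.8 - 2201.0 + 631.6 = -4239.7
Services: 193.8 - 249.4 + 595.4 + 960.4 = 1500.2
Primary income: -754.8 + 467.4 + 538.3 - 633.6 - 326.6 = -709.3
Secondary income: 161.4
Current account = (-4239.7) + 1500.2 + (-709.3) + 161.4 = -3287.4
(Excluded from the current account — financial account: borrowing by resident firms from foreign banks 904.9, purchases of foreign government bonds by domestic residents 582.2, foreign purchases of domestic corporate bonds 1232.0, inward foreign direct investment in the manufacturing sector 1379.2, acquisition of a foreign subsidiary by a resident firm (outward FDI) 994.7; capital account: debt forgiveness received from foreign official creditors 69.2.)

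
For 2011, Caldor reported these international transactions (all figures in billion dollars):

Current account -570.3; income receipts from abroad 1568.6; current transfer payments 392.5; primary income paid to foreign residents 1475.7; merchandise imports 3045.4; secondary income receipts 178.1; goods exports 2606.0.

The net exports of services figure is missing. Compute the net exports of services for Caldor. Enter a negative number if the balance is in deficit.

Current account = goods balance + services balance + net primary income + net secondary income
Sum of the known components = -560.9
Net exports of services = CA - (known components) = -570.3 - (-560.9) = -9.4

-9.4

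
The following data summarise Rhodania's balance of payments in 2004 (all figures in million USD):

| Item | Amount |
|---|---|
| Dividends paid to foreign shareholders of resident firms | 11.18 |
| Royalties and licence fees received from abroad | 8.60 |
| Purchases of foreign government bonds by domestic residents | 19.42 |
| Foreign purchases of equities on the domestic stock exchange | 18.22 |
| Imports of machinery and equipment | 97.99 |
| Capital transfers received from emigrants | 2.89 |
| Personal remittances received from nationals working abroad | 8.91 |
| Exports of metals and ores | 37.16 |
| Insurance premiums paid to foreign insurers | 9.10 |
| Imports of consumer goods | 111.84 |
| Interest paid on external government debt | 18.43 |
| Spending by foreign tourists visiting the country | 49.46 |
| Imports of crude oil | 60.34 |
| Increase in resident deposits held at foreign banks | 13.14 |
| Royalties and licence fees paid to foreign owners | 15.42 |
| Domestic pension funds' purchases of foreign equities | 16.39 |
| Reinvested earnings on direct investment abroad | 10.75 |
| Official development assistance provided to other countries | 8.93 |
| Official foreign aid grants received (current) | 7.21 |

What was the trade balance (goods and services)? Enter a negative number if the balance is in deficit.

Goods: 37.16 - 60.34 - 111.84 - 97.99 = -233.01
Services: 8.60 - 15.42 - 9.10 + 49.46 = 33.54
Trade balance = -233.01 + 33.54 = -199.47
(Excluded from the trade balance — primary income: dividends paid to foreign shareholders of resident firms 11.18, interest paid on external government debt 18.43, reinvested earnings on direct investment abroad 10.75; financial account: purchases of foreign government bonds by domestic residents 19.42, foreign purchases of equities on the domestic stock exchange 18.22, increase in resident deposits held at foreign banks 13.14, domestic pension funds' purchases of foreign equities 16.39; capital account: capital transfers received from emigrants 2.89; secondary income: personal remittances received from nationals working abroad 8.91, official development assistance provided to other countries 8.93, official foreign aid grants received (current) 7.21.)

-199.47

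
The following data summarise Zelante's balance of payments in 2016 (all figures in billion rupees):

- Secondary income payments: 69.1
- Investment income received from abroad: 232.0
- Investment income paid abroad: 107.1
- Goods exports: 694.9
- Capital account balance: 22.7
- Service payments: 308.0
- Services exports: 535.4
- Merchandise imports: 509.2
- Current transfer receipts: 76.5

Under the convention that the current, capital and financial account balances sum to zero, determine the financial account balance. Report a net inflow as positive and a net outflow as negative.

-568.1

Goods balance = 694.9 - 509.2 = 185.7
Services balance = 535.4 - 308.0 = 227.4
Trade balance (goods + services) = 185.7 + 227.4 = 413.1
Net primary income = 232.0 - 107.1 = 124.9
Net secondary income = 76.5 - 69.1 = 7.4
Current account = 413.1 + 124.9 + 7.4 = 545.4
Financial account = -(545.4 + 22.7) = -568.1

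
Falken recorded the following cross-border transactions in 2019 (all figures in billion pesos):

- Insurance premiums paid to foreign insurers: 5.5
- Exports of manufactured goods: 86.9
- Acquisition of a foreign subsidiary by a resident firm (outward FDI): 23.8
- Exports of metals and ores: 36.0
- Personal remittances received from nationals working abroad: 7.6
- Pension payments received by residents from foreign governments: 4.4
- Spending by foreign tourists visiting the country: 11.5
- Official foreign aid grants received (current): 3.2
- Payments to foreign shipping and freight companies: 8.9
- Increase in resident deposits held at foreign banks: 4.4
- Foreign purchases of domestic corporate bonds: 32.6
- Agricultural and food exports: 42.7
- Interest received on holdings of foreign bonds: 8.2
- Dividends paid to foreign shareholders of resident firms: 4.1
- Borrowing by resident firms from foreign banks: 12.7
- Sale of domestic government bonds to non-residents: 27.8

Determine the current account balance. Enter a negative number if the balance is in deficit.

Goods: 36.0 + 86.9 + 42.7 = 165.6
Services: -5.5 + 11.5 - 8.9 = -2.9
Primary income: -4.1 + 8.2 = 4.1
Secondary income: 3.2 + 7.6 + 4.4 = 15.2
Current account = 165.6 + (-2.9) + 4.1 + 15.2 = 182.0
(Excluded from the current account — financial account: acquisition of a foreign subsidiary by a resident firm (outward FDI) 23.8, increase in resident deposits held at foreign banks 4.4, foreign purchases of domestic corporate bonds 32.6, borrowing by resident firms from foreign banks 12.7, sale of domestic government bonds to non-residents 27.8.)

182.0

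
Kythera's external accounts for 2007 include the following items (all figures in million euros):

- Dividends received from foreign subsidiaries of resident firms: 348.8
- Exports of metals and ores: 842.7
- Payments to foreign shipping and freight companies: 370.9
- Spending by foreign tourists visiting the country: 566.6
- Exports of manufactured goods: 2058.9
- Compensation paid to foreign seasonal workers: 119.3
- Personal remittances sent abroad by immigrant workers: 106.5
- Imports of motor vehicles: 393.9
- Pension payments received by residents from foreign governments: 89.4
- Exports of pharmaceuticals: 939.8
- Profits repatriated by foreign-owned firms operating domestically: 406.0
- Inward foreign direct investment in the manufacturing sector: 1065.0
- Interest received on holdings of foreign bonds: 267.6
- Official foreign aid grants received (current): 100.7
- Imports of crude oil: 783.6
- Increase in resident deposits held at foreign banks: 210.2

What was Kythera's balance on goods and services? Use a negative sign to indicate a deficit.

Goods: 2058.9 + 842.7 - 783.6 + 939.8 - 393.9 = 2663.9
Services: -370.9 + 566.6 = 195.7
Trade balance = 2663.9 + 195.7 = 2859.6
(Excluded from the trade balance — primary income: dividends received from foreign subsidiaries of resident firms 348.8, compensation paid to foreign seasonal workers 119.3, profits repatriated by foreign-owned firms operating domestically 406.0, interest received on holdings of foreign bonds 267.6; secondary income: personal remittances sent abroad by immigrant workers 106.5, pension payments received by residents from foreign governments 89.4, official foreign aid grants received (current) 100.7; financial account: inward foreign direct investment in the manufacturing sector 1065.0, increase in resident deposits held at foreign banks 210.2.)

2859.6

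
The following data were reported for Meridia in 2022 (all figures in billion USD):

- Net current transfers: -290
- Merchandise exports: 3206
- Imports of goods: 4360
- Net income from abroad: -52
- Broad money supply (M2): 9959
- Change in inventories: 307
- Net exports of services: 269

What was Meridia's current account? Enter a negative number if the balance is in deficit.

-1227

Goods balance = 3206 - 4360 = -1154
Services balance = 269
Trade balance (goods + services) = -1154 + 269 = -885
Net primary income = -52
Net secondary income = -290
Current account = -885 + (-52) + (-290) = -1227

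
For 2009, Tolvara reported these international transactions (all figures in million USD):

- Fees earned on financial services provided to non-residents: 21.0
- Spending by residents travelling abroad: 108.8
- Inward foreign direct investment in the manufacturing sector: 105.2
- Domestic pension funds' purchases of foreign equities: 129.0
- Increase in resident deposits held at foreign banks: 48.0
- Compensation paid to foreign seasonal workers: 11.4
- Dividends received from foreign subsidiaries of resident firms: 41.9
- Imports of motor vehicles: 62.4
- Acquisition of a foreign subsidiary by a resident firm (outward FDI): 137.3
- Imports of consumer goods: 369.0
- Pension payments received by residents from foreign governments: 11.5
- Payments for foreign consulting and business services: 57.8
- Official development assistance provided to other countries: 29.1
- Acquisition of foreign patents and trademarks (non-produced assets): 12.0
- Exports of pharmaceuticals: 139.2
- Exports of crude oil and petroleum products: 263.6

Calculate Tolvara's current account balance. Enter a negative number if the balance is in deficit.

-161.3

Goods: 139.2 + 263.6 - 369.0 - 62.4 = -28.6
Services: -57.8 + 21.0 - 108.8 = -145.6
Primary income: -11.4 + 41.9 = 30.5
Secondary income: -29.1 + 11.5 = -17.6
Current account = (-28.6) + (-145.6) + 30.5 + (-17.6) = -161.3
(Excluded from the current account — financial account: inward foreign direct investment in the manufacturing sector 105.2, domestic pension funds' purchases of foreign equities 129.0, increase in resident deposits held at foreign banks 48.0, acquisition of a foreign subsidiary by a resident firm (outward FDI) 137.3; capital account: acquisition of foreign patents and trademarks (non-produced assets) 12.0.)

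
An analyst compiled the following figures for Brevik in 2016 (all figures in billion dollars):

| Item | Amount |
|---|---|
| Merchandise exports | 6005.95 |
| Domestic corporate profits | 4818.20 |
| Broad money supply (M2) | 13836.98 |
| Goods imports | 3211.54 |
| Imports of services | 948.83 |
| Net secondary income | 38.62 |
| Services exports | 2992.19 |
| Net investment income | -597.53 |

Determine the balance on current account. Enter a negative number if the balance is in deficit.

Goods balance = 6005.95 - 3211.54 = 2794.41
Services balance = 2992.19 - 948.83 = 2043.36
Trade balance (goods + services) = 2794.41 + 2043.36 = 4837.77
Net primary income = -597.53
Net secondary income = 38.62
Current account = 4837.77 + (-597.53) + 38.62 = 4278.86

4278.86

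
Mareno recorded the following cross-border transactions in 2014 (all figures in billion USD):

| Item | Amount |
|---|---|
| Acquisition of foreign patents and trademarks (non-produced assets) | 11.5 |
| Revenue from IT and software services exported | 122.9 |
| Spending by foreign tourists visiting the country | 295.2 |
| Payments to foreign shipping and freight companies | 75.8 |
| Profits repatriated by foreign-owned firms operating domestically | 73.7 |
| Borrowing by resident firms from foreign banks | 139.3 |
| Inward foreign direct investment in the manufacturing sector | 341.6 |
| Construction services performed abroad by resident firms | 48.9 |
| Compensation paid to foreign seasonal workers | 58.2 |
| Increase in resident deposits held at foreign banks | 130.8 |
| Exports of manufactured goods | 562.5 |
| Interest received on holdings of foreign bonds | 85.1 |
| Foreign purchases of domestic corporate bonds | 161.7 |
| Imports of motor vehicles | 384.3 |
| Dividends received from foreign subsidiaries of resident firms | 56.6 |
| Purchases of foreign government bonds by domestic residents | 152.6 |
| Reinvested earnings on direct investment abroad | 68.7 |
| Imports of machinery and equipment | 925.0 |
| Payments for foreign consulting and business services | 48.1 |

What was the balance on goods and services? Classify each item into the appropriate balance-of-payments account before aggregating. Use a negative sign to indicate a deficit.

-403.7

Goods: -384.3 + 562.5 - 925.0 = -746.8
Services: 295.2 + 48.9 - 48.1 + 122.9 - 75.8 = 343.1
Trade balance = -746.8 + 343.1 = -403.7
(Excluded from the trade balance — capital account: acquisition of foreign patents and trademarks (non-produced assets) 11.5; primary income: profits repatriated by foreign-owned firms operating domestically 73.7, compensation paid to foreign seasonal workers 58.2, interest received on holdings of foreign bonds 85.1, dividends received from foreign subsidiaries of resident firms 56.6, reinvested earnings on direct investment abroad 68.7; financial account: borrowing by resident firms from foreign banks 139.3, inward foreign direct investment in the manufacturing sector 341.6, increase in resident deposits held at foreign banks 130.8, foreign purchases of domestic corporate bonds 161.7, purchases of foreign government bonds by domestic residents 152.6.)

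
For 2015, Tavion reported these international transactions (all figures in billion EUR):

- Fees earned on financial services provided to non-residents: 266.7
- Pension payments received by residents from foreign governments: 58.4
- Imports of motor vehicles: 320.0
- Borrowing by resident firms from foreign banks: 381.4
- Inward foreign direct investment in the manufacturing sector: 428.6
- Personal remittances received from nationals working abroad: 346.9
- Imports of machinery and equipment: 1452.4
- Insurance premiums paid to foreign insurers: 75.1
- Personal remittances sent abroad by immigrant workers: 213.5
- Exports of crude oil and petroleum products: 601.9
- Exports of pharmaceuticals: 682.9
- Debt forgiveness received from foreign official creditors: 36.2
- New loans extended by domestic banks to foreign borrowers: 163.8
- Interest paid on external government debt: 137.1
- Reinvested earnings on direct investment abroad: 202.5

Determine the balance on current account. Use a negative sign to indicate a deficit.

-38.8

Goods: 601.9 + 682.9 - 320.0 - 1452.4 = -487.6
Services: -75.1 + 266.7 = 191.6
Primary income: -137.1 + 202.5 = 65.4
Secondary income: -213.5 + 58.4 + 346.9 = 191.8
Current account = (-487.6) + 191.6 + 65.4 + 191.8 = -38.8
(Excluded from the current account — financial account: borrowing by resident firms from foreign banks 381.4, inward foreign direct investment in the manufacturing sector 428.6, new loans extended by domestic banks to foreign borrowers 163.8; capital account: debt forgiveness received from foreign official creditors 36.2.)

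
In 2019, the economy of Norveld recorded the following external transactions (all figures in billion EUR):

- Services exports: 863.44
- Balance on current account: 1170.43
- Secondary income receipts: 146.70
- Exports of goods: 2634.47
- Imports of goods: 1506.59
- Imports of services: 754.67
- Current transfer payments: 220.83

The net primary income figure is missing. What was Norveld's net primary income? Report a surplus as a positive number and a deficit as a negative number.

Current account = goods balance + services balance + net primary income + net secondary income
Sum of the known components = 1162.52
Net primary income = CA - (known components) = 1170.43 - 1162.52 = 7.91

7.91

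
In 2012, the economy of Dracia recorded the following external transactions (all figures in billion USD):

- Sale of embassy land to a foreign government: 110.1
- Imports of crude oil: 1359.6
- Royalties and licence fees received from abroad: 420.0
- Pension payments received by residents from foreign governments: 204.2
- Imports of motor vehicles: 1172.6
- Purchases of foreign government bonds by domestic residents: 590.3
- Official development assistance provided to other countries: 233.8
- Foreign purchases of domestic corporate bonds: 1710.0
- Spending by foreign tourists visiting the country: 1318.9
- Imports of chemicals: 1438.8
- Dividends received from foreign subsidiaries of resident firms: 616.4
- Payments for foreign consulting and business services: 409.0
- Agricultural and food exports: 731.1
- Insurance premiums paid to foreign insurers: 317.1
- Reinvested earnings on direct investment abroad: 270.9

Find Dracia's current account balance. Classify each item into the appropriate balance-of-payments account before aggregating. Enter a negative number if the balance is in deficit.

-1369.4

Goods: -1359.6 - 1438.8 - 1172.6 + 731.1 = -3239.9
Services: 1318.9 - 317.1 - 409.0 + 420.0 = 1012.8
Primary income: 270.9 + 616.4 = 887.3
Secondary income: -233.8 + 204.2 = -29.6
Current account = (-3239.9) + 1012.8 + 887.3 + (-29.6) = -1369.4
(Excluded from the current account — capital account: sale of embassy land to a foreign government 110.1; financial account: purchases of foreign government bonds by domestic residents 590.3, foreign purchases of domestic corporate bonds 1710.0.)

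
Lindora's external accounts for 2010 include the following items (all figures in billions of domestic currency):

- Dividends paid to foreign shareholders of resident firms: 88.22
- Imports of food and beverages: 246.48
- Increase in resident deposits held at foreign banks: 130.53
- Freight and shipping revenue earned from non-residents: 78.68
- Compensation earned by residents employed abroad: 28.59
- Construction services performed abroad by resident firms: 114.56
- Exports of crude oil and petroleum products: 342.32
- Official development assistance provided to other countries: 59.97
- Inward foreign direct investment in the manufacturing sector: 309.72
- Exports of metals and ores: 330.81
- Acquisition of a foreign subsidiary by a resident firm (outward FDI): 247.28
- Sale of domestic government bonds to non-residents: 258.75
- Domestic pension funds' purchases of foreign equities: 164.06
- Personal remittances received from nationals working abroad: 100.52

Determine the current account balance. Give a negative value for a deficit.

Goods: -246.48 + 330.81 + 342.32 = 426.65
Services: 78.68 + 114.56 = 193.24
Primary income: 28.59 - 88.22 = -59.63
Secondary income: 100.52 - 59.97 = 40.55
Current account = 426.65 + 193.24 + (-59.63) + 40.55 = 600.81
(Excluded from the current account — financial account: increase in resident deposits held at foreign banks 130.53, inward foreign direct investment in the manufacturing sector 309.72, acquisition of a foreign subsidiary by a resident firm (outward FDI) 247.28, sale of domestic government bonds to non-residents 258.75, domestic pension funds' purchases of foreign equities 164.06.)

600.81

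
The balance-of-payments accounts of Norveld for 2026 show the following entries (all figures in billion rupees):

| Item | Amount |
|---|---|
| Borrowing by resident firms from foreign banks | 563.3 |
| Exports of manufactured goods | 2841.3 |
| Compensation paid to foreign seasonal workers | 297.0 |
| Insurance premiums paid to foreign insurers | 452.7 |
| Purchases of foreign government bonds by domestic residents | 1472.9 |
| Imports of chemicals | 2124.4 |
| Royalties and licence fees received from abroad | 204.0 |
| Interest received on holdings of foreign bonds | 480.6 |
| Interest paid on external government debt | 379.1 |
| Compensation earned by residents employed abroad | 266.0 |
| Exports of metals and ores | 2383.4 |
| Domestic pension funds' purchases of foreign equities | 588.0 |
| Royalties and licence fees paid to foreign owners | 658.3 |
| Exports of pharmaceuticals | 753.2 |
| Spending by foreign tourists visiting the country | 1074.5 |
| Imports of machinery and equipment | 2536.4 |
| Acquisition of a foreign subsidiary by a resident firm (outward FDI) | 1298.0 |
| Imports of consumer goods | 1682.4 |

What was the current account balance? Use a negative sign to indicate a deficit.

Goods: -2536.4 + 753.2 + 2383.4 + 2841.3 - 1682.4 - 2124.4 = -365.3
Services: 204.0 - 658.3 - 452.7 + 1074.5 = 167.5
Primary income: 480.6 + 266.0 - 297.0 - 379.1 = 70.5
Current account = (-365.3) + 167.5 + 70.5 = -127.3
(Excluded from the current account — financial account: borrowing by resident firms from foreign banks 563.3, purchases of foreign government bonds by domestic residents 1472.9, domestic pension funds' purchases of foreign equities 588.0, acquisition of a foreign subsidiary by a resident firm (outward FDI) 1298.0.)

-127.3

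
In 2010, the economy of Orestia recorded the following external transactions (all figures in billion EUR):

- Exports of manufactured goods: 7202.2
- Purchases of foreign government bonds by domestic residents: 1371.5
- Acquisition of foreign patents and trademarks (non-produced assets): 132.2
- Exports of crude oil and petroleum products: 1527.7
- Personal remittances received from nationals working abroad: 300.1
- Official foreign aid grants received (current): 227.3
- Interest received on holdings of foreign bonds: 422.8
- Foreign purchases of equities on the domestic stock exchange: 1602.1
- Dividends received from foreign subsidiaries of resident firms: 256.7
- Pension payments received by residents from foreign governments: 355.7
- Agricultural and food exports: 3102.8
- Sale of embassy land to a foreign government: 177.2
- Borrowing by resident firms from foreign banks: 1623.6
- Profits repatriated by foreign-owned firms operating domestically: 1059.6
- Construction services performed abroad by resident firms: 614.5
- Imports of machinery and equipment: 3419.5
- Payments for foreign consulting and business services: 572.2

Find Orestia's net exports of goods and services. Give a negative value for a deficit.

8455.5

Goods: 3102.8 + 7202.2 + 1527.7 - 3419.5 = 8413.2
Services: -572.2 + 614.5 = 42.3
Trade balance = 8413.2 + 42.3 = 8455.5
(Excluded from the trade balance — financial account: purchases of foreign government bonds by domestic residents 1371.5, foreign purchases of equities on the domestic stock exchange 1602.1, borrowing by resident firms from foreign banks 1623.6; capital account: acquisition of foreign patents and trademarks (non-produced assets) 132.2, sale of embassy land to a foreign government 177.2; secondary income: personal remittances received from nationals working abroad 300.1, official foreign aid grants received (current) 227.3, pension payments received by residents from foreign governments 355.7; primary income: interest received on holdings of foreign bonds 422.8, dividends received from foreign subsidiaries of resident firms 256.7, profits repatriated by foreign-owned firms operating domestically 1059.6.)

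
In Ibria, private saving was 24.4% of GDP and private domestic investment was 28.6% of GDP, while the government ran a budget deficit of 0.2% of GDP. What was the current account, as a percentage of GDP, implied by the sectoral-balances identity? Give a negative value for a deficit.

-4.4

By the sectoral-balances identity, CA = (S_private - I) + (T - G).
Private balance = 24.4 - 28.6 = -4.2
Government balance (T - G) = -0.2
CA = -4.2 + (-0.2) = -4.4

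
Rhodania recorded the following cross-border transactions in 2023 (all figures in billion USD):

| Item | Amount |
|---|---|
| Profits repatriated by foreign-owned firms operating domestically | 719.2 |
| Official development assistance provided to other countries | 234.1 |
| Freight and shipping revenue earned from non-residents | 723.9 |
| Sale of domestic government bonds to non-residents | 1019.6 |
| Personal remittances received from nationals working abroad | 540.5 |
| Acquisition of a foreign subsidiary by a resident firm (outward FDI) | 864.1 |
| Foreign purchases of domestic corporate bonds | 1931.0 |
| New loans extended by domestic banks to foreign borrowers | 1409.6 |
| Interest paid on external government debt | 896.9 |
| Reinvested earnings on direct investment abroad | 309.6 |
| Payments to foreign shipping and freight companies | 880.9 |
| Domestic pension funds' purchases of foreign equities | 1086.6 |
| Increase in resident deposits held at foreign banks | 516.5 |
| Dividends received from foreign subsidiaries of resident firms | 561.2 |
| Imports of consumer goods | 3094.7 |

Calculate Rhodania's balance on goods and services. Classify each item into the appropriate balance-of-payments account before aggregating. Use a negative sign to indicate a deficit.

Goods: -3094.7
Services: 723.9 - 880.9 = -157.0
Trade balance = -3094.7 + (-157.0) = -3251.7
(Excluded from the trade balance — primary income: profits repatriated by foreign-owned firms operating domestically 719.2, interest paid on external government debt 896.9, reinvested earnings on direct investment abroad 309.6, dividends received from foreign subsidiaries of resident firms 561.2; secondary income: official development assistance provided to other countries 234.1, personal remittances received from nationals working abroad 540.5; financial account: sale of domestic government bonds to non-residents 1019.6, acquisition of a foreign subsidiary by a resident firm (outward FDI) 864.1, foreign purchases of domestic corporate bonds 1931.0, new loans extended by domestic banks to foreign borrowers 1409.6, domestic pension funds' purchases of foreign equities 1086.6, increase in resident deposits held at foreign banks 516.5.)

-3251.7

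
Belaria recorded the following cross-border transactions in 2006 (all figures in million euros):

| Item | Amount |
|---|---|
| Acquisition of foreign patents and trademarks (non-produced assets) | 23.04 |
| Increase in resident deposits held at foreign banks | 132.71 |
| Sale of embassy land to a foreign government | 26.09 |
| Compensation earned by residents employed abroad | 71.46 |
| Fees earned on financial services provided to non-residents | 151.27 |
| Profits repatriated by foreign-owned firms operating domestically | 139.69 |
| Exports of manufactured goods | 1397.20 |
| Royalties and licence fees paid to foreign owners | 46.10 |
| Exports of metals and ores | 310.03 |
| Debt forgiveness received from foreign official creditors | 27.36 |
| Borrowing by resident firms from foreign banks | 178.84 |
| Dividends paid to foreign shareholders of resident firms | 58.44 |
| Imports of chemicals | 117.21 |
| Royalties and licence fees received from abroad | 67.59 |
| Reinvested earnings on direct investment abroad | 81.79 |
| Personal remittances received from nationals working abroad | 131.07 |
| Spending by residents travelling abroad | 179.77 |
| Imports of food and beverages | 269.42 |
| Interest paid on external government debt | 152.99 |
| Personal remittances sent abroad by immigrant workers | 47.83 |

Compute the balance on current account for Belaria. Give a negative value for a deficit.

Goods: -117.21 - 269.42 + 310.03 + 1397.20 = 1320.60
Services: 67.59 + 151.27 - 46.10 - 179.77 = -7.01
Primary income: 71.46 - 139.69 + 81.79 - 152.99 - 58.44 = -197.87
Secondary income: 131.07 - 47.83 = 83.24
Current account = 1320.60 + (-7.01) + (-197.87) + 83.24 = 1198.96
(Excluded from the current account — capital account: acquisition of foreign patents and trademarks (non-produced assets) 23.04, sale of embassy land to a foreign government 26.09, debt forgiveness received from foreign official creditors 27.36; financial account: increase in resident deposits held at foreign banks 132.71, borrowing by resident firms from foreign banks 178.84.)

1198.96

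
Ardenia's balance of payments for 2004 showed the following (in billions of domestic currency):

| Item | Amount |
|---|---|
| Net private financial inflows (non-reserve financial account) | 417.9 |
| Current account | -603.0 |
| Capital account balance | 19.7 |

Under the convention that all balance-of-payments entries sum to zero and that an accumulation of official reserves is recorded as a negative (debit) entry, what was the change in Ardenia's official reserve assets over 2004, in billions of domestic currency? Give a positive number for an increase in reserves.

-165.4

Official reserve transactions balance = -((-603.0) + 19.7 + 417.9) = 165.4
An accumulation of reserves is recorded as a debit (negative entry), so the change in the stock of reserves is the negative of that balance.
Change in official reserves = -(165.4) = -165.4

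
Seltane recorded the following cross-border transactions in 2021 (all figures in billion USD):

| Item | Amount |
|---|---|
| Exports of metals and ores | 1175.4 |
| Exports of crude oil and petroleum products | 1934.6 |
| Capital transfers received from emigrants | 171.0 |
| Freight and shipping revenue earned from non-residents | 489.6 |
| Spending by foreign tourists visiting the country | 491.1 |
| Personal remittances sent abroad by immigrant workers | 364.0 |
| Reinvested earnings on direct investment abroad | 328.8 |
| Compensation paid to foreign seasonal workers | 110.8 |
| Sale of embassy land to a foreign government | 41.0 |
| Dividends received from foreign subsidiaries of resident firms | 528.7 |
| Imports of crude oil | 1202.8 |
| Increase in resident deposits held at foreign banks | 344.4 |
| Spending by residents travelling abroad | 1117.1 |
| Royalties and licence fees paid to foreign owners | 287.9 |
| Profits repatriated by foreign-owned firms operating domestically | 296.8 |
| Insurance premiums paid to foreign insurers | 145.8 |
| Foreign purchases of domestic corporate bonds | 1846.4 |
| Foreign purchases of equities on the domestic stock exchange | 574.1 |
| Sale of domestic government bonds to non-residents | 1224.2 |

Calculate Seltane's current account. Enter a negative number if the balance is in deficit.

Goods: 1175.4 - 1202.8 + 1934.6 = 1907.2
Services: 491.1 + 489.6 - 287.9 - 1117.1 - 145.8 = -570.1
Primary income: -110.8 + 328.8 - 296.8 + 528.7 = 449.9
Secondary income: -364.0
Current account = 1907.2 + (-570.1) + 449.9 + (-364.0) = 1423.0
(Excluded from the current account — capital account: capital transfers received from emigrants 171.0, sale of embassy land to a foreign government 41.0; financial account: increase in resident deposits held at foreign banks 344.4, foreign purchases of domestic corporate bonds 1846.4, foreign purchases of equities on the domestic stock exchange 574.1, sale of domestic government bonds to non-residents 1224.2.)

1423.0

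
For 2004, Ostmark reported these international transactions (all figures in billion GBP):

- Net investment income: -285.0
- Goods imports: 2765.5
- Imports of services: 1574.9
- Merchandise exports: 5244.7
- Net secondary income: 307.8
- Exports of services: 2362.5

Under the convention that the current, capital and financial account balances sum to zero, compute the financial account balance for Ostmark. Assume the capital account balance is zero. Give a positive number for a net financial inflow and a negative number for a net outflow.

Goods balance = 5244.7 - 2765.5 = 2479.2
Services balance = 2362.5 - 1574.9 = 787.6
Trade balance (goods + services) = 2479.2 + 787.6 = 3266.8
Net primary income = -285.0
Net secondary income = 307.8
Current account = 3266.8 + (-285.0) + 307.8 = 3289.6
Financial account = -(3289.6) = -3289.6

-3289.6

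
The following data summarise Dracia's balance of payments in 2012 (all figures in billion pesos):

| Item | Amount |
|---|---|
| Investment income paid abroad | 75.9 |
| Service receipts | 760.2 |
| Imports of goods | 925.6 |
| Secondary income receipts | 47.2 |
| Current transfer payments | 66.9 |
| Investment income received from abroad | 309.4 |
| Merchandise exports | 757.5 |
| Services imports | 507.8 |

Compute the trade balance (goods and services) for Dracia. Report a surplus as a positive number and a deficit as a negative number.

84.3

Goods balance = 757.5 - 925.6 = -168.1
Services balance = 760.2 - 507.8 = 252.4
Trade balance (goods + services) = -168.1 + 252.4 = 84.3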